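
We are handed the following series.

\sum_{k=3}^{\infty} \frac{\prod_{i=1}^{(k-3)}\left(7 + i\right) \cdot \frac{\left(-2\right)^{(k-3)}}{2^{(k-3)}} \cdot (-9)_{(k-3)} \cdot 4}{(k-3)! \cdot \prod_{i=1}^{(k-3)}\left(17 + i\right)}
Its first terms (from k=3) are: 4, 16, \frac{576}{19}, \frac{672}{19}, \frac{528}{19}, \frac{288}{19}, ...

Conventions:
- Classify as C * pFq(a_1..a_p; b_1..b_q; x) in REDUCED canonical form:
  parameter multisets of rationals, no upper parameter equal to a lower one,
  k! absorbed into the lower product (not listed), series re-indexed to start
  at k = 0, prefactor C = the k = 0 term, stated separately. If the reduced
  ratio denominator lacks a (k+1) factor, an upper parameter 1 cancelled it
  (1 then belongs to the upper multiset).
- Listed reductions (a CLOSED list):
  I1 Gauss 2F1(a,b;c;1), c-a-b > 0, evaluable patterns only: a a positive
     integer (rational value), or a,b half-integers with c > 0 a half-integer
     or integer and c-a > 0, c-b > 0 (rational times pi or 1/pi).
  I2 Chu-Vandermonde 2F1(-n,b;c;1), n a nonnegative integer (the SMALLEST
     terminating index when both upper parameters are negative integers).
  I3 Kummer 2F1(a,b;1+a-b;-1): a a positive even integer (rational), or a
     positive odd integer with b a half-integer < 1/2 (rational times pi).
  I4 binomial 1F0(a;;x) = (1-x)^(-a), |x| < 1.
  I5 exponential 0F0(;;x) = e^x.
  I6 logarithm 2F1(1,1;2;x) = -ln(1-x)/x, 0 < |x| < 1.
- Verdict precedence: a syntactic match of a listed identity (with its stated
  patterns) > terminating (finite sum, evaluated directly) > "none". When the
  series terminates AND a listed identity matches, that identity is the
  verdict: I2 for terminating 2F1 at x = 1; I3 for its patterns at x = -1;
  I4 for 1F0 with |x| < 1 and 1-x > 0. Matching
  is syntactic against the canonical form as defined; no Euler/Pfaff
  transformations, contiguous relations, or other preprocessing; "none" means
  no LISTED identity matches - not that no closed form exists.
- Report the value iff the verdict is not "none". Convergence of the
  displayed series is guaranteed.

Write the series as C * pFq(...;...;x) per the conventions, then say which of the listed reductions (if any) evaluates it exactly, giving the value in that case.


Canonical form: C = 4 times 2F1 with upper {-9, 8}, lower {18}, x = -1. Verdict at x = -1: the Kummer evaluation I3 matches (x = -1; c = 18 equals 1+a-b for upper {-9, 8}: listed pattern). Exact value: 136.

Structural cue: with t_0 = 4, the lower running product (C = 4) is a rising factorial.
Consecutive-term ratio: r(k) = -1 * (k-9) (k+8) / [(k+18) (k+1)] - poly over poly, x = -1 from leading terms; C = 4 at k = 0.


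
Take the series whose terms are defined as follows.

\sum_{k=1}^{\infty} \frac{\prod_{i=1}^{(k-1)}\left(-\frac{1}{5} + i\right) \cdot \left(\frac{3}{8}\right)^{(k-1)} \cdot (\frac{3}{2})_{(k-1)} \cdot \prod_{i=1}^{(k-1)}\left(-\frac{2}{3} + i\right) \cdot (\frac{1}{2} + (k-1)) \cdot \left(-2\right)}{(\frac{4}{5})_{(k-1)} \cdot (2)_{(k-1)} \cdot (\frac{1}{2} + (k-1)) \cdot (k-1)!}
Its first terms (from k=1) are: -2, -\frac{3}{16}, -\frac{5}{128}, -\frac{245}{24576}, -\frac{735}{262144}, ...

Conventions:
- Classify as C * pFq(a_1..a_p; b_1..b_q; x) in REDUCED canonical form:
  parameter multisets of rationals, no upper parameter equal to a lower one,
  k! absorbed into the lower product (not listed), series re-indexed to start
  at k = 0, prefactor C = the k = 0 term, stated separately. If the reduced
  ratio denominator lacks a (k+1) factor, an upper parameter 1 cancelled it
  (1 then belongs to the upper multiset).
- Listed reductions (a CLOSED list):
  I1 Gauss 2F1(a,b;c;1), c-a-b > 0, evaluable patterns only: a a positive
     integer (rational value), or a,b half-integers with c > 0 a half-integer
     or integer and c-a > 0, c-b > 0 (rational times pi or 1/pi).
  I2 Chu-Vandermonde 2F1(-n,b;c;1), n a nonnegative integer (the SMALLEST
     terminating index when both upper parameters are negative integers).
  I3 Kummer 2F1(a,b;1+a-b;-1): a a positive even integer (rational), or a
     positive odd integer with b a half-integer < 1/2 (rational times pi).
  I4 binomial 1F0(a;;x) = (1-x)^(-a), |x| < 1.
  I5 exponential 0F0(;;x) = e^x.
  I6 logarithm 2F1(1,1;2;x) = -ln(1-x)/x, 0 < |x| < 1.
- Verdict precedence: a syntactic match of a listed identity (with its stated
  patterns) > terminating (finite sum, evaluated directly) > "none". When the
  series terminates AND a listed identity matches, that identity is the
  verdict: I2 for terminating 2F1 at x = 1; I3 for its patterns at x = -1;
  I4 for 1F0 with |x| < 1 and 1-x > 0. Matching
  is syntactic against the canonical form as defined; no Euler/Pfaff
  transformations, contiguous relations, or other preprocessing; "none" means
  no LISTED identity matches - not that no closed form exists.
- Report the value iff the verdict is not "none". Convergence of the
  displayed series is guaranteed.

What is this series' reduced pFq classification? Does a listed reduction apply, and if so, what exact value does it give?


Reduced: x = \frac{3}{8}, 2F1, upper = {\frac{1}{3}, \frac{3}{2}}, lower = {2}, C = -2. Verdict: no listed reduction: x = \frac{3}{8} and upper {\frac{1}{3}, \frac{3}{2}} fail every I1-I6 pattern.

First insight: x = \frac{3}{8} and the running product (prefactor -2) telescopes to a rising factorial.
Term ratio: r(k) = \frac{3}{8} * (k+\frac{1}{3}) (k+\frac{3}{2}) / [(k+2) (k+1)] ; factor over Q: parameters, x = \frac{3}{8}, and C = -2.


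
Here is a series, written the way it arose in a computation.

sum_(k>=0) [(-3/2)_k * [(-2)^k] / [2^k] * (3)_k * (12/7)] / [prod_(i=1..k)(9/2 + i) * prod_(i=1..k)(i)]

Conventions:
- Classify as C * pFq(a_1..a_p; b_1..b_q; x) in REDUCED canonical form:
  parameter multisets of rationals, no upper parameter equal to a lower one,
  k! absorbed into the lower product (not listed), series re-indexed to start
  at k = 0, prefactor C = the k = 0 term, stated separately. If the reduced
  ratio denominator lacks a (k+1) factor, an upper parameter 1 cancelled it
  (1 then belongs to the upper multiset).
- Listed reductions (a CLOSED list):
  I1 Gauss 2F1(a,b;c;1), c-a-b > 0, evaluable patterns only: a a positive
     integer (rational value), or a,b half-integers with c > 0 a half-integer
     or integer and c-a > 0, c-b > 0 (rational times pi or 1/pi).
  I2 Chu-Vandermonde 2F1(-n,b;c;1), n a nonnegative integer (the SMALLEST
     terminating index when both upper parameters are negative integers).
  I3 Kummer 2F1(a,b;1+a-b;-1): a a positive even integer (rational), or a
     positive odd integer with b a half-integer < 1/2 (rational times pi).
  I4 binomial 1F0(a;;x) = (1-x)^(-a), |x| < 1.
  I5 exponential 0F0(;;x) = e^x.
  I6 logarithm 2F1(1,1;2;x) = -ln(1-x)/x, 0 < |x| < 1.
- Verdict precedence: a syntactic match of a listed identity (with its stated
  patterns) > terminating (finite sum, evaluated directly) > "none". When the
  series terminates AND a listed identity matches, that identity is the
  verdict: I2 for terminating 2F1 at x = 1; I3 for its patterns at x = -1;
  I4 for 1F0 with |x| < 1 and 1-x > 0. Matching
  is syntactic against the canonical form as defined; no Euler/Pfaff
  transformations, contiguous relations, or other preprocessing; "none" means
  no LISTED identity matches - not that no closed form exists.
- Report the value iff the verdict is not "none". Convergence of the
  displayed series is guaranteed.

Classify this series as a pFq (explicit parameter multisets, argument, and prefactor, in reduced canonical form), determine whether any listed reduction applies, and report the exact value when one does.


This is 12/7 * 2F1(-3/2, 3; 11/2; -1) in reduced canonical form. Verdict (x = -1): Kummer (I3) applies (x = -1; c = 11/2 equals 1+a-b for upper {-3/2, 3}: listed pattern). Exact value: (135/128) * pi.

Key observation: t_0 = 12/7 here, and the product of the first k integers (C = 12/7) is k!.
Ratio: r(k) = (-1) * (k-3/2) (k+3) / [(k+11/2) (k+1)] - poly over poly, x = (-1) from leading terms; C = 12/7 at k = 0.


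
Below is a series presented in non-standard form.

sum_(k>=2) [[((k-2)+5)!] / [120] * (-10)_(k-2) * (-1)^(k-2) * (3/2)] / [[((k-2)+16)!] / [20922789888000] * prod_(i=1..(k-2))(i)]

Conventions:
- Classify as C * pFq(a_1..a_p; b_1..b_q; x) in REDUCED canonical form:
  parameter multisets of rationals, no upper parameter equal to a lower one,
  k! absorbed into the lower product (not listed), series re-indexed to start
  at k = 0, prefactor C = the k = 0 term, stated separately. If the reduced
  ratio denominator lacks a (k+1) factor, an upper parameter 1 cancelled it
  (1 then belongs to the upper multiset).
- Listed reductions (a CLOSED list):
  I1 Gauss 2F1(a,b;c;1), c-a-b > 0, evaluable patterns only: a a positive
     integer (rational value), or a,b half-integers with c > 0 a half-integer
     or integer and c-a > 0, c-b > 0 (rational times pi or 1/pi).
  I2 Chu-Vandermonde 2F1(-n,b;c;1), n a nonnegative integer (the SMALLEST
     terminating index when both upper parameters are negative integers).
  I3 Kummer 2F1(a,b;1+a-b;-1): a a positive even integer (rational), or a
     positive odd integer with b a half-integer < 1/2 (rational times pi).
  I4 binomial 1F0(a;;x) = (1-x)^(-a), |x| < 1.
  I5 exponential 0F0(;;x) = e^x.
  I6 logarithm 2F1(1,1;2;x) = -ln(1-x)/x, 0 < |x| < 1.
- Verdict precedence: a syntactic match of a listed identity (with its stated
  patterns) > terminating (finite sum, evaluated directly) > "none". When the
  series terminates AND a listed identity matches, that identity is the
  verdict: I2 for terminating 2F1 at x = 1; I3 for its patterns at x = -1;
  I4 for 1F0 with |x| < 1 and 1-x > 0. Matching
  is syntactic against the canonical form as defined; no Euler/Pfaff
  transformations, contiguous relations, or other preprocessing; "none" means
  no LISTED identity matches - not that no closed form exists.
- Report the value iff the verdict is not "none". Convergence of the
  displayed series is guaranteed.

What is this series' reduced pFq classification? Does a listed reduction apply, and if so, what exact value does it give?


Reduced: x = -1, 2F1, upper = {-10, 6}, lower = {17}, C = 3/2. Verdict: the Kummer evaluation I3 matches (x = -1; c = 17 equals 1+a-b for upper {-10, 6}: listed pattern). Sum: 42.

First insight: t_0 being 3/2, the product of the first k integers (C = 3/2) is k!.
Consecutive-term ratio: r(k) = (-1) * (k-10) (k+6) / [(k+17) (k+1)] - rational in k. x = (-1); t_0 = 3/2; negate the roots.


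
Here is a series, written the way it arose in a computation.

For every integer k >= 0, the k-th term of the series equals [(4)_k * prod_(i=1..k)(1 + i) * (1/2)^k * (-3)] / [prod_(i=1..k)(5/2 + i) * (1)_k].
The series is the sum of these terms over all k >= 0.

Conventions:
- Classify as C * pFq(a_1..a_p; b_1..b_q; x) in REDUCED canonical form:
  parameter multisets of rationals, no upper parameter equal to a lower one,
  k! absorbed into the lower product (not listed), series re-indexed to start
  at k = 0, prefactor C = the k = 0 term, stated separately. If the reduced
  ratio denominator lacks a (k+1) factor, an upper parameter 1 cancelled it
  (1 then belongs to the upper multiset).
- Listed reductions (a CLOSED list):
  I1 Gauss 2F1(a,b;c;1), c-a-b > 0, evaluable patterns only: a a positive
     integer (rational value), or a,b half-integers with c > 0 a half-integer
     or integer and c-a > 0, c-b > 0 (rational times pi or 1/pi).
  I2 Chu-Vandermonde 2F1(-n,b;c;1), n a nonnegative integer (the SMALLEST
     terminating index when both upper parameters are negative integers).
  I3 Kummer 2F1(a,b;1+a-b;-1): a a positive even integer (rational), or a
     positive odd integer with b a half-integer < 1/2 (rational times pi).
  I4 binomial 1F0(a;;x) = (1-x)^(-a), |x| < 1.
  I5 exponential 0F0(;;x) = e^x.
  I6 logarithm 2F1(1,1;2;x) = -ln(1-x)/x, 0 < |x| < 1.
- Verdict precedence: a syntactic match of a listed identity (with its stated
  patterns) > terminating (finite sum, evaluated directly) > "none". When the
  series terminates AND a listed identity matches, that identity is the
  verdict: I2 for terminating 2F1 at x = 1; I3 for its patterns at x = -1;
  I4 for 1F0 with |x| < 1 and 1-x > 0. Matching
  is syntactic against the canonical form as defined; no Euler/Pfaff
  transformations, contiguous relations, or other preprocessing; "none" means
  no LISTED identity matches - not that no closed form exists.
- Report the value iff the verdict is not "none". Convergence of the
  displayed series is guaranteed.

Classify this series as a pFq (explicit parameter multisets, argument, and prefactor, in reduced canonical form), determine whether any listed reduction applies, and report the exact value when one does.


Structural cue: with t_0 = -3, (1)_k (C = -3) is k! itself.
Adjacent-term ratio: r(k) = (1/2) * (k+2) (k+4) / [(k+7/2) (k+1)] ; factor over Q: parameters, x = (1/2), and C = -3.

At argument 1/2: a 2F1 with upper {2, 4}, lower {7/2}, scaled by C = -3. Verdict: no listed reduction: x = 1/2 and upper {2, 4} fail every I1-I6 pattern.


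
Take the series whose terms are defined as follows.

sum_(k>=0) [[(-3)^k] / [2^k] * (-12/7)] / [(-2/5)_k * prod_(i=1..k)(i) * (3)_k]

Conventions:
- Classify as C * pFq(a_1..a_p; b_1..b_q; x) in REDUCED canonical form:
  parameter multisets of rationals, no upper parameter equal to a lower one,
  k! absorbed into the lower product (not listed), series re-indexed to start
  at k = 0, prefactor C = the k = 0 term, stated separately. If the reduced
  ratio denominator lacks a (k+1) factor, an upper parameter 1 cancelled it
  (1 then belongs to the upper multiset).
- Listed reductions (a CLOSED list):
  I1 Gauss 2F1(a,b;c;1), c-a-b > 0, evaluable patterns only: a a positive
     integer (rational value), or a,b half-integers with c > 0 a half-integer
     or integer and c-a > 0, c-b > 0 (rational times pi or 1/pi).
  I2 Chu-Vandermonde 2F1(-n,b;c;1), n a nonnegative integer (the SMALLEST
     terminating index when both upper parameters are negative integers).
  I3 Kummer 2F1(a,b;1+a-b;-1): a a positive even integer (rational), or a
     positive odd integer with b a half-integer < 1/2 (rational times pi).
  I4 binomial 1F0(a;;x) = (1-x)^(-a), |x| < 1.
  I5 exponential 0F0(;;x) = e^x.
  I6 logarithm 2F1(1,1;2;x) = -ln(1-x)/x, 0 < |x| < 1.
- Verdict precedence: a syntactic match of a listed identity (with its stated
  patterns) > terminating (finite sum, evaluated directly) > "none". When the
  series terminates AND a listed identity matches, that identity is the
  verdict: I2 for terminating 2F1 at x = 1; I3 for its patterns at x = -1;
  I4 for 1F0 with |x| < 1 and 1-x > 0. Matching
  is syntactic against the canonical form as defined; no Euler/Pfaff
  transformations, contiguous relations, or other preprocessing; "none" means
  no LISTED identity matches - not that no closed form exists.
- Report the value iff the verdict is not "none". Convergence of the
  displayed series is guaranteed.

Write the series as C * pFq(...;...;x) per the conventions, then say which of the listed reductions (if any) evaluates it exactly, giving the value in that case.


Reduced: x = -3/2, 0F2, upper = {-}, lower = {-2/5, 3}, C = -12/7. Verdict: none. No listed pattern accepts 0F2(-; -2/5, 3; -3/2).

First insight: with t_0 = -12/7, the two k-th powers (C = -12/7, x = -3/2) combine into one argument.
Ratio: r(k) = (-3/2) * 1 / [(k-2/5) (k+3) (k+1)] - poly over poly, x = (-3/2) from leading terms; C = -12/7 at k = 0.


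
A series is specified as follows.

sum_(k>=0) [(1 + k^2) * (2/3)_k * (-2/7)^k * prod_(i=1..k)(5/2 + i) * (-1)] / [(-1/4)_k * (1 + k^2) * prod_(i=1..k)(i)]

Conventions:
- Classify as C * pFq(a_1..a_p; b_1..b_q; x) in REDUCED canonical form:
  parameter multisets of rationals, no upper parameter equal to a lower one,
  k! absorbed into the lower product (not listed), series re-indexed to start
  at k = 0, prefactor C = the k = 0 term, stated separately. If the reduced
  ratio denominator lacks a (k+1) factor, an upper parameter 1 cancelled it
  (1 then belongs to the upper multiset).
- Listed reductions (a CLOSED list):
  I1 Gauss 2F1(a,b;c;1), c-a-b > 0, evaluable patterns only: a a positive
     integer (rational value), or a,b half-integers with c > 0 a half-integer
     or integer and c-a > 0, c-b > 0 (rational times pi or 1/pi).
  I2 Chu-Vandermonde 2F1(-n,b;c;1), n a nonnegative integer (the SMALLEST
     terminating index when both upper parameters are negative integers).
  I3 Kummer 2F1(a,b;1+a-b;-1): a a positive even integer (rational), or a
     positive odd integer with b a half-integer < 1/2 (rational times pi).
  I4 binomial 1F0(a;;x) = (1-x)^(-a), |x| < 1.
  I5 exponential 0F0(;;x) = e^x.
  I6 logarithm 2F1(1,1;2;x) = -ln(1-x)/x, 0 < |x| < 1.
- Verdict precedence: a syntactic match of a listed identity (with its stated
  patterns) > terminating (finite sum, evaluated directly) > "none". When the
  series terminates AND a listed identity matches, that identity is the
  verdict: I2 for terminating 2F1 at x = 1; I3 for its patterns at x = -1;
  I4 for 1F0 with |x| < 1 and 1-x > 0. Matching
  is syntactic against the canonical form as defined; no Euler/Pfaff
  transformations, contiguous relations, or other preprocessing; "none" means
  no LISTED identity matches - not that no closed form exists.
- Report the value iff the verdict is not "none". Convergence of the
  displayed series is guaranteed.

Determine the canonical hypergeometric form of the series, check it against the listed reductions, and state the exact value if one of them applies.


The series (x = -2/7) is 2F1: upper {2/3, 7/2}, lower {-1/4}, prefactor -1. Verdict: none - this 2F1 at x = -2/7 matches no listed pattern, and upper {2/3, 7/2} holds no stopper.

First insight: t_0 = -1 here, and the factor k^2 + 1 cancels (top and bottom), leaving C = -1, x = -2/7.
Ratio: r(k) = (-2/7) * (k+2/3) (k+7/2) / [(k-1/4) (k+1)] - rational in k, leading ratio (-2/7); with t_0 = -1, classification follows.


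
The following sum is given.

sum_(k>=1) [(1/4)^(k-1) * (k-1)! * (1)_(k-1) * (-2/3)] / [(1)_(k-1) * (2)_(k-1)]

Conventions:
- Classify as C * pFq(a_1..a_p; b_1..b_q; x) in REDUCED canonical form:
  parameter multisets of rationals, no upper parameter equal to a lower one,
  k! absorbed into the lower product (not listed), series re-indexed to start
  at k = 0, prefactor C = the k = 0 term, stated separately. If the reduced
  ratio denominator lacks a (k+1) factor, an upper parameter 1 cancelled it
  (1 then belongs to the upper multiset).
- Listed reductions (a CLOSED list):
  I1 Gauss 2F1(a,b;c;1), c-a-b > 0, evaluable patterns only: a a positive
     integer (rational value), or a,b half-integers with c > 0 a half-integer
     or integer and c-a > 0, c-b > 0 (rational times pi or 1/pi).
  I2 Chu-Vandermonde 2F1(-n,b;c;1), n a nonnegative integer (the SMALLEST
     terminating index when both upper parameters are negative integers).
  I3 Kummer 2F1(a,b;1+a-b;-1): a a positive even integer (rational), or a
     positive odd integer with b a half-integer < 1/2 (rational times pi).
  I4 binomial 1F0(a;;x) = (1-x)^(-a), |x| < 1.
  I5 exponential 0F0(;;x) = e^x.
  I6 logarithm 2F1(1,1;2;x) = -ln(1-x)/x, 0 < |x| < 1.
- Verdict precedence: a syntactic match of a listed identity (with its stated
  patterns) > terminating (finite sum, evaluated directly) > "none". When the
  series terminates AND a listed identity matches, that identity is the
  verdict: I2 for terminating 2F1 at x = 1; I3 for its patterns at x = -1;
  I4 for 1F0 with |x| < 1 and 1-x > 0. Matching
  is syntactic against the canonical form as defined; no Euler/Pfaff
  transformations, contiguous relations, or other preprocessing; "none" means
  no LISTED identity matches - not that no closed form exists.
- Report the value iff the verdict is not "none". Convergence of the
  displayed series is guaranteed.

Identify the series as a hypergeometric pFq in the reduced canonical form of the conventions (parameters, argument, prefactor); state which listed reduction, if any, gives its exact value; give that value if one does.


The tell: with t_0 = -2/3, the factorial ratio (C = -2/3) (k+a-1)!/(a-1)! is a rising factorial (a)_k.
Adjacent-term ratio: r(k) = (1/4) * (k+1) (k+1) / [(k+2) (k+1)] ; factor over Q: parameters, x = (1/4), and C = -2/3.

At argument 1/4: a 2F1 with upper {1, 1}, lower {2}, scaled by C = -2/3. Verdict: this is logarithm (I6) (the logarithm: parameters (1,1;2), x = 1/4). Value: (8/3) * ln(3/4).


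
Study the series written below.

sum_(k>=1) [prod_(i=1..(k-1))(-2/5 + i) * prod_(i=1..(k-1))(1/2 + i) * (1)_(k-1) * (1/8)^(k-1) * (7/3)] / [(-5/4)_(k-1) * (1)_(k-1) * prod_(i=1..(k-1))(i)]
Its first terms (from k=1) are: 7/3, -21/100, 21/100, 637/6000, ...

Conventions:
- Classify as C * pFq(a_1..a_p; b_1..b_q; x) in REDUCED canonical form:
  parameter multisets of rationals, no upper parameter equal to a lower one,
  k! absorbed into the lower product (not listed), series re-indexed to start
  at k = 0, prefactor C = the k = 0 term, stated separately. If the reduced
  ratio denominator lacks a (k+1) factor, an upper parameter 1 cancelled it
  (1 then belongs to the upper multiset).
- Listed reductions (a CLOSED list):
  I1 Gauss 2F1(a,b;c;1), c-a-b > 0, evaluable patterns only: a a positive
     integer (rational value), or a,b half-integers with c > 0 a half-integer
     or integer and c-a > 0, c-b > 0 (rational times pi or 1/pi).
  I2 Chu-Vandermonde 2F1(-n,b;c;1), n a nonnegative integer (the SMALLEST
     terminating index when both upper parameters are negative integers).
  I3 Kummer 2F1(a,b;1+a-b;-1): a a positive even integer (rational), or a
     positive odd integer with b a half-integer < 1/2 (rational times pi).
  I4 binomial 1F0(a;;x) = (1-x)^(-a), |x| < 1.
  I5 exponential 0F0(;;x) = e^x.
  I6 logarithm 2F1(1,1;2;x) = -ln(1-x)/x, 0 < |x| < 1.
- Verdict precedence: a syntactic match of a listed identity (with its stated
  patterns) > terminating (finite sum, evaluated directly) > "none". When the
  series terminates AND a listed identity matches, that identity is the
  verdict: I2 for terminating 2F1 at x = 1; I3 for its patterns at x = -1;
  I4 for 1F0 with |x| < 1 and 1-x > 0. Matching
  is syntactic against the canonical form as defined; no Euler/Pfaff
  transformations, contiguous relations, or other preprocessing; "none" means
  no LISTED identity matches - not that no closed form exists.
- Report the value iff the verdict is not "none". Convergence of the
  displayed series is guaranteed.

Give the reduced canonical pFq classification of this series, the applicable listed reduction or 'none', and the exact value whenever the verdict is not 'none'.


Structural cue: from the first term 7/3: the product of the first k integers (prefactor 7/3) is k!.
Ratio: r(k) = (1/8) * (k+3/5) (k+3/2) / [(k-5/4) (k+1)] - poly over poly, x = (1/8) from leading terms; C = 7/3 at k = 0.

At argument 1/8: a 2F1 with upper {3/5, 3/2}, lower {-5/4}, scaled by C = 7/3. Verdict: no listed reduction: x = 1/8 and upper {3/5, 3/2} fail every I1-I6 pattern.


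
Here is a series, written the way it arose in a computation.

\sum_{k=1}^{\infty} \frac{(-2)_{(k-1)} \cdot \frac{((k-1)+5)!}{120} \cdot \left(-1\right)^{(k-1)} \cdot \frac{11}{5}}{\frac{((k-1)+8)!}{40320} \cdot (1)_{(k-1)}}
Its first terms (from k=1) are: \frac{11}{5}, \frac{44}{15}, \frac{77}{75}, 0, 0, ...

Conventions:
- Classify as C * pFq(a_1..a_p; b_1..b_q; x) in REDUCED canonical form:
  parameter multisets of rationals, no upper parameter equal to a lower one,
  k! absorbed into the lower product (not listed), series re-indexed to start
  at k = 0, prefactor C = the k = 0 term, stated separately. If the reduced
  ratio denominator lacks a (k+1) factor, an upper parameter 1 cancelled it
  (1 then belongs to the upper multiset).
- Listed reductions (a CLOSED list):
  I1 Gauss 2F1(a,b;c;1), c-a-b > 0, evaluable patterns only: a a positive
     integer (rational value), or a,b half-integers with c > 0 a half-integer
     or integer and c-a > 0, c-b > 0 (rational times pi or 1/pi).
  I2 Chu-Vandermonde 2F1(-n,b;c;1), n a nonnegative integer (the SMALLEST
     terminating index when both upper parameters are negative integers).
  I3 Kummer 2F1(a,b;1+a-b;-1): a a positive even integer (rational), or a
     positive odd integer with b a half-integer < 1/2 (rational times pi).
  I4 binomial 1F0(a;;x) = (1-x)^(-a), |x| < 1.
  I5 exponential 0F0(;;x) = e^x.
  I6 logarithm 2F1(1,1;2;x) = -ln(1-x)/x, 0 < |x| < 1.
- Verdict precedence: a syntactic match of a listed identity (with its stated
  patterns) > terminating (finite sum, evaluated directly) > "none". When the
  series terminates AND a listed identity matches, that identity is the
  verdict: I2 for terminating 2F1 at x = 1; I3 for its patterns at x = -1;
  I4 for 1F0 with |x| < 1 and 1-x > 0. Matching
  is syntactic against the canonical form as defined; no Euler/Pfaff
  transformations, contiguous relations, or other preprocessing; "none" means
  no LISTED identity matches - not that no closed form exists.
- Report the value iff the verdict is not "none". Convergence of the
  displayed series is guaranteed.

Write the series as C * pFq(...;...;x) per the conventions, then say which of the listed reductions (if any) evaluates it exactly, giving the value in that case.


This is \frac{11}{5} * 2F1(-2, 6; 9; -1) in reduced canonical form. Verdict: this is the Kummer evaluation I3 (x = -1; c = 9 equals 1+a-b for upper {-2, 6}: listed pattern). Value: \frac{154}{25}.

The tell: from the first term \frac{11}{5}: the denominator's factorial ratio (C = 11/5) is a lower Pochhammer.
Adjacent-term ratio: r(k) = -1 * (k-2) (k+6) / [(k+9) (k+1)] - rational in k, leading ratio -1; with t_0 = \frac{11}{5}, classification follows.


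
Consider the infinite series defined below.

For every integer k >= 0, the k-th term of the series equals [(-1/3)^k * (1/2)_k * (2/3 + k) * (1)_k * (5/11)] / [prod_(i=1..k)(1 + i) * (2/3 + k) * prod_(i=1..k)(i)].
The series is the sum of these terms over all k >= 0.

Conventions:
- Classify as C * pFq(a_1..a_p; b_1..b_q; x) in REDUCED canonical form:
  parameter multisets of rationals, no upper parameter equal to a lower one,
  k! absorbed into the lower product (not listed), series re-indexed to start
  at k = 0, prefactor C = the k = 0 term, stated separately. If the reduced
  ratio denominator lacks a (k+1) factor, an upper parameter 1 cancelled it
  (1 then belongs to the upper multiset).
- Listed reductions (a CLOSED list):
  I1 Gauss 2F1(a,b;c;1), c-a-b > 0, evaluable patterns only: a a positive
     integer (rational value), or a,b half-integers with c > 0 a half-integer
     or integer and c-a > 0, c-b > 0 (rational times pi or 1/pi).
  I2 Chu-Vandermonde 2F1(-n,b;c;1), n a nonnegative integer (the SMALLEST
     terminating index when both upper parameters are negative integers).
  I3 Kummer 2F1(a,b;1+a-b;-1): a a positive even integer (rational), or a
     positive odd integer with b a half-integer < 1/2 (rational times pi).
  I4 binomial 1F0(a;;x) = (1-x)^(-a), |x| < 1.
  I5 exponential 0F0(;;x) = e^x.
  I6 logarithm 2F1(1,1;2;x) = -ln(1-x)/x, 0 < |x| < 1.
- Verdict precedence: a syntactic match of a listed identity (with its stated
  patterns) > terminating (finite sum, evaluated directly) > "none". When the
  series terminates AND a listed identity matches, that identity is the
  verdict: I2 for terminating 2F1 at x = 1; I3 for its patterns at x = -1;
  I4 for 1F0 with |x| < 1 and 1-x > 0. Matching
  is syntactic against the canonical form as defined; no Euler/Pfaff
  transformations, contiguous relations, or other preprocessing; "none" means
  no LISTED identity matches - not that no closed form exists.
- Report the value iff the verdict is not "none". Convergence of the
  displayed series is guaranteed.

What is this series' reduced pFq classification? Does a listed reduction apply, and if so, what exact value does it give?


First insight: from the first term 5/11: striking the common factor k + 2/3 reduces the term (prefactor 5/11).
Term ratio: r(k) = (-1/3) * (k+1/2) (k+1) / [(k+2) (k+1)] - rational in k. x = (-1/3); t_0 = 5/11; negate the roots.

With C = 5/11: the canonical form is 2F1(1/2, 1; 2; -1/3). Verdict: none. No listed pattern accepts 2F1(1/2, 1; 2; -1/3).


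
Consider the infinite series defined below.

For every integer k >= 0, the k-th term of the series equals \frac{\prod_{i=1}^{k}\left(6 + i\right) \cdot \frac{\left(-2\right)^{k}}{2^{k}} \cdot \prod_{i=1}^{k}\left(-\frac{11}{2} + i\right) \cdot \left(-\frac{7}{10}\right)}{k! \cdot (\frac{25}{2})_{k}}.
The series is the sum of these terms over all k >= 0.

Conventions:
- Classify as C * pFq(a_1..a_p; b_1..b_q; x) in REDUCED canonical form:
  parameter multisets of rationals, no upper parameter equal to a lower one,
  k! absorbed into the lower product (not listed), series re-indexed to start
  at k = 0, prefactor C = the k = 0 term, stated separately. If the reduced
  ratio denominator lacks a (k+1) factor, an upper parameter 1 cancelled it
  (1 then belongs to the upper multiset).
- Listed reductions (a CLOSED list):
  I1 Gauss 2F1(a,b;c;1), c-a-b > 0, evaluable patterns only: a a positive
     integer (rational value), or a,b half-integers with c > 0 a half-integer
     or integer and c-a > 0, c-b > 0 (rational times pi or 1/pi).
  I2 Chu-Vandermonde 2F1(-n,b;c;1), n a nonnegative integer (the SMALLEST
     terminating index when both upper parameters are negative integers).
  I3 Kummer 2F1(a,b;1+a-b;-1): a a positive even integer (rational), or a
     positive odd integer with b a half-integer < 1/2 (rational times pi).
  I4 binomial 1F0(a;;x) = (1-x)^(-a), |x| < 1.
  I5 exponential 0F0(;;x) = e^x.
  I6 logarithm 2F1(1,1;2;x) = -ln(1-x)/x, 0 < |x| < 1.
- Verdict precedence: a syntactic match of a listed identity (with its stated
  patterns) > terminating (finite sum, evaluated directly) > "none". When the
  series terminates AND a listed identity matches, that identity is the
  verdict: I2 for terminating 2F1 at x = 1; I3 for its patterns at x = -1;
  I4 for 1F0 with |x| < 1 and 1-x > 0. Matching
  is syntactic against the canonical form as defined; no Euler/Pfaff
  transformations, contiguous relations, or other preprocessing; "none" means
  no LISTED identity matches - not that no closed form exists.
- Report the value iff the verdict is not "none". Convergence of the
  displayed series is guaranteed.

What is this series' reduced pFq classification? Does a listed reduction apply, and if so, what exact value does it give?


x = -1 here; the reduced form reads 2F1, upper {-\frac{9}{2}, 7}, lower {\frac{25}{2}}, C = -\frac{7}{10}. Verdict: Kummer (I3) fires (x = -1; c = \frac{25}{2} equals 1+a-b for upper {-\frac{9}{2}, 7}: listed pattern). Hence: \left(-\frac{468495027}{268435456}\right) \cdot \pi.

Key observation: from the first term -\frac{7}{10}: the running product (C = -7/10) telescopes to a rising factorial.
Step ratio: r(k) = -1 * (k-\frac{9}{2}) (k+7) / [(k+\frac{25}{2}) (k+1)] - poly over poly, x = -1 from leading terms; C = -\frac{7}{10} at k = 0.


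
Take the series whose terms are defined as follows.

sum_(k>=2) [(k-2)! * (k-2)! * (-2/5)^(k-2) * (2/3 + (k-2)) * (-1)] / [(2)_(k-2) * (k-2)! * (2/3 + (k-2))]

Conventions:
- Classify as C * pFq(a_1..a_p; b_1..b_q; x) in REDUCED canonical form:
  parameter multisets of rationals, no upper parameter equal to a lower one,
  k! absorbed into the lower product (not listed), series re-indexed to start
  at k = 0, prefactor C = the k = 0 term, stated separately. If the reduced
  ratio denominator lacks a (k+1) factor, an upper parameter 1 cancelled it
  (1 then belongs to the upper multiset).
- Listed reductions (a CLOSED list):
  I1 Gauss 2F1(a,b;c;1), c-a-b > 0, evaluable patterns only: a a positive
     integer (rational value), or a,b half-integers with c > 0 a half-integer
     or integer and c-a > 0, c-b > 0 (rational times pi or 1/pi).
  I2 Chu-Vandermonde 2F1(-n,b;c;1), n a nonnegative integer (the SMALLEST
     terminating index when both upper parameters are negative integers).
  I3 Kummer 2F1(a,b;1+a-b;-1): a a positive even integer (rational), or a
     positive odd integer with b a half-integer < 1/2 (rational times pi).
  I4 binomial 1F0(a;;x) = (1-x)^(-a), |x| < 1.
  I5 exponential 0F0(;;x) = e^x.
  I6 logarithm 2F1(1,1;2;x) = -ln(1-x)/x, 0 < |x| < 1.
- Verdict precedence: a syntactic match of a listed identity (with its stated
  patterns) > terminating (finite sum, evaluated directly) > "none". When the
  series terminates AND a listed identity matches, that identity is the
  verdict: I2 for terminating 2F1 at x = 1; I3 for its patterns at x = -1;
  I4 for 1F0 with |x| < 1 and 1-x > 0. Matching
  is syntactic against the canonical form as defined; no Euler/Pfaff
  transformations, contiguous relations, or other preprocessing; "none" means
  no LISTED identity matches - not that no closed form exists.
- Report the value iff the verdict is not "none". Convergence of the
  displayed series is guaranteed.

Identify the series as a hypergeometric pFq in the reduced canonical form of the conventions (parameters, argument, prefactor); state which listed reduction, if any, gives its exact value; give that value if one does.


Classification (C = -1): 2F1 with upper {1, 1}, lower {2}, argument x = -2/5. Verdict: the I6 logarithm reduction matches (the logarithm: parameters (1,1;2), x = -2/5). Sum: (-5/2) * ln(7/5).

The tell: with t_0 = -1, k + 2/3 divides numerator and denominator alike; C = -1, x = -2/5 after cancelling.
Step ratio: r(k) = (-2/5) * (k+1) (k+1) / [(k+2) (k+1)] - rational; roots negated = parameters, x = (-2/5), C = -1.


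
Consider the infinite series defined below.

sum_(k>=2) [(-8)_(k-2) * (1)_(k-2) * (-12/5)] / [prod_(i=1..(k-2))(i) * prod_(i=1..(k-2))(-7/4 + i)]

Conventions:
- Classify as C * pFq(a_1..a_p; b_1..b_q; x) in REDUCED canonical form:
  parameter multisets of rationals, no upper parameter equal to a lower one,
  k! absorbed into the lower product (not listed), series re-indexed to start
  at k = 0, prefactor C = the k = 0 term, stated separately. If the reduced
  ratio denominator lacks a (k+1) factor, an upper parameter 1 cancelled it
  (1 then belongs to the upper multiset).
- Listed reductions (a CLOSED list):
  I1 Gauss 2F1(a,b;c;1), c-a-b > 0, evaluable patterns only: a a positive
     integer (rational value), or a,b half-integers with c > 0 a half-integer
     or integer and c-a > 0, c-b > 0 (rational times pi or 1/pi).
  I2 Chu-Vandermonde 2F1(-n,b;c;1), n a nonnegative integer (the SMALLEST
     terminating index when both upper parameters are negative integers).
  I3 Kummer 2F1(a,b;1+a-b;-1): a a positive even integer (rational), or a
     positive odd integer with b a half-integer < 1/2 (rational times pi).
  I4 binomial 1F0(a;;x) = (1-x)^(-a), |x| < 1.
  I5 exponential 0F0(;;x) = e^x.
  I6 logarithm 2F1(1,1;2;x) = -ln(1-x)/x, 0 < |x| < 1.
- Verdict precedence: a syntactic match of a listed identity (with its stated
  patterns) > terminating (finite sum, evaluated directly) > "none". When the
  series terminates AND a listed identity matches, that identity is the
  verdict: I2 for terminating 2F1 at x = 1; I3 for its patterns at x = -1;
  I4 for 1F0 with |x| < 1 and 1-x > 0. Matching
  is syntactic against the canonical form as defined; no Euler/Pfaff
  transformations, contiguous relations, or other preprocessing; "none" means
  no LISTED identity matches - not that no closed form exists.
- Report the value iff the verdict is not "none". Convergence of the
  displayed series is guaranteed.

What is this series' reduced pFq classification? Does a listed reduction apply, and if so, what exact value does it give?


x = 1 here; the reduced form reads 2F1, upper {-8, 1}, lower {-3/4}, C = -12/5. Verdict (x = 1): Chu-Vandermonde (I2) applies (terminating 2F1 at x = 1 with n = 8, b = 1, c = -3/4). Exact value: 84/125.

Structural cue: t_0 = -12/5 here, and the lower running product (C = -12/5, x = 1) is a rising factorial.
Step ratio: r(k) = 1 * (k-8) (k+1) / [(k-3/4) (k+1)] - rational in k, leading ratio 1; with t_0 = -12/5, classification follows.


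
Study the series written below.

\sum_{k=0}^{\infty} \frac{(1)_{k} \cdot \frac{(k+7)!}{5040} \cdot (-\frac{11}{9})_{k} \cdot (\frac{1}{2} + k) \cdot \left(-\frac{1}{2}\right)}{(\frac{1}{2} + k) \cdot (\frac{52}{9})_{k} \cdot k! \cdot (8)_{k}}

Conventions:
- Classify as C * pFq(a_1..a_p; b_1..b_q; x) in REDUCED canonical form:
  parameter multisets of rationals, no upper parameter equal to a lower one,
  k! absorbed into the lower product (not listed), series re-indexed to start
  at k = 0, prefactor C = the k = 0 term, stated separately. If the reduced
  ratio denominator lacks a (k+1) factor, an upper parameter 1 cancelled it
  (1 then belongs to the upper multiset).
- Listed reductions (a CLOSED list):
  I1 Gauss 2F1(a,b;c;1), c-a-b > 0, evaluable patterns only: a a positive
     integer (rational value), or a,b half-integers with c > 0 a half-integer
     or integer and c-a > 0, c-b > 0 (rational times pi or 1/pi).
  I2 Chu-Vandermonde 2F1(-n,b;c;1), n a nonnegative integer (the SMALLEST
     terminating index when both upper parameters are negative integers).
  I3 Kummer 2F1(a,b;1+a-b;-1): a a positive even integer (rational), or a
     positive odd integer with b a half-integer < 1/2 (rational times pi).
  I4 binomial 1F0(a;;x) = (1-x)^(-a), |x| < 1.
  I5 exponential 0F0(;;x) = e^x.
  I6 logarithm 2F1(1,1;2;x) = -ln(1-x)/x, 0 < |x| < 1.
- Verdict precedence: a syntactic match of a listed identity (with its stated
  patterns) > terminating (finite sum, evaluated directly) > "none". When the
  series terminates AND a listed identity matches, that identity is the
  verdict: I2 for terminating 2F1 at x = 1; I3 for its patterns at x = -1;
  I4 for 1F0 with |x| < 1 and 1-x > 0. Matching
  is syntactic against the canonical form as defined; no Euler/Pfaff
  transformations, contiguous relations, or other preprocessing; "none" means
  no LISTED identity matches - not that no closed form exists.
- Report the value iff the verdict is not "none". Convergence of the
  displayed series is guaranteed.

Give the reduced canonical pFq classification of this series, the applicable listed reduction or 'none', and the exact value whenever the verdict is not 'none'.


Classification (C = -\frac{1}{2}): 2F1 with upper {-\frac{11}{9}, 1}, lower {\frac{52}{9}}, argument x = 1. Verdict (x = 1): Gauss (I1, integer-parameter pattern) applies (x = 1: the Gamma ratio telescopes since c-a-b = 6 > 0 and a = 1 in Z>0). Hence: -\frac{43}{108}.

The tell: t_0 being -\frac{1}{2}, the factorial ratio (C = -1/2, x = 1) (k+a-1)!/(a-1)! is a rising factorial (a)_k.
Term ratio: r(k) = 1 * (k-\frac{11}{9}) (k+1) / [(k+\frac{52}{9}) (k+1)] ; factor over Q: parameters, x = 1, and C = -\frac{1}{2}.


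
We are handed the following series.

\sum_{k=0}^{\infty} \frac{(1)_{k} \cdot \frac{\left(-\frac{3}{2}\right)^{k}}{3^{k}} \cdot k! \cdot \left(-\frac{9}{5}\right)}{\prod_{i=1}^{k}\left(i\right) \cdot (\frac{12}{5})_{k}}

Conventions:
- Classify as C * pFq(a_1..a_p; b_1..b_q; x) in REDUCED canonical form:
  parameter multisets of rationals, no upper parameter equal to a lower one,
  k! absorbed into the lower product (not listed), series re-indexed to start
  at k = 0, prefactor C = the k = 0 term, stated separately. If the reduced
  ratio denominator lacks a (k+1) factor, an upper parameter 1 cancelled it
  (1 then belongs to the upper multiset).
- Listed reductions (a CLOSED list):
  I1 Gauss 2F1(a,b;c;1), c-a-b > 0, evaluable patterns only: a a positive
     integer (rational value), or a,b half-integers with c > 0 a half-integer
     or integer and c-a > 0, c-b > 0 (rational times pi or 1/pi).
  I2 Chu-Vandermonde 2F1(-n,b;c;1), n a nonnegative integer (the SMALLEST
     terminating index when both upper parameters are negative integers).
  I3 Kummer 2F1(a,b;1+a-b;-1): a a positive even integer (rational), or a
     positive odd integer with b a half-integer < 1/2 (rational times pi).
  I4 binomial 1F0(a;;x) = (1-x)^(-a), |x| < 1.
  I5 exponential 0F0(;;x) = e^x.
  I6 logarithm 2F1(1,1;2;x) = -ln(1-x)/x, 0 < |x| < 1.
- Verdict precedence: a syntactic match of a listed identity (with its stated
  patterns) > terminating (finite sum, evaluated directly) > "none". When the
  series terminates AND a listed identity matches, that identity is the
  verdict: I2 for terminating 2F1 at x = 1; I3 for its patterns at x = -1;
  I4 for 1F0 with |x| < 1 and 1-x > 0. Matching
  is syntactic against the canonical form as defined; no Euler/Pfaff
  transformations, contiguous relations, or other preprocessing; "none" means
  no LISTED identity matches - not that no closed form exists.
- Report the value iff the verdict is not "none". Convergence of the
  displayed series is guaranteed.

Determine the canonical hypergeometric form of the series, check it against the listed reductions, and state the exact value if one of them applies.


Classification (C = -\frac{9}{5}): 2F1 with upper {1, 1}, lower {\frac{12}{5}}, argument x = -\frac{1}{2}. Verdict: no listed reduction: x = -\frac{1}{2} and upper {1, 1} fail every I1-I6 pattern.

The tell: x = -\frac{1}{2} and the product of the first k integers (C = -9/5, x = -1/2) is k!.
Consecutive-term ratio: r(k) = -\frac{1}{2} * (k+1) (k+1) / [(k+\frac{12}{5}) (k+1)] - poly over poly, x = -\frac{1}{2} from leading terms; C = -\frac{9}{5} at k = 0.
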